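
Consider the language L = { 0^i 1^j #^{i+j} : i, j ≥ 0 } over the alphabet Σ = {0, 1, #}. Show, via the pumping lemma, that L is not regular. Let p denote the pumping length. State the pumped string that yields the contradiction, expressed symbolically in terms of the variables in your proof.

Assume L is regular. Let p be the pumping length given by the pumping lemma.
Take w = 0^p 1^p #^{2p} ∈ L (with i=j=p, i+j=2p), |w| = 4p ≥ p.
By the pumping lemma, w = xyz with |xy| ≤ p and |y| > 0.
Since the first p symbols of w are all 0's and |xy| ≤ p, y lies entirely in the leading 0-block: y = 0^k for some k with 1 ≤ k ≤ p.
Consider xy^2z = 0^{p+k} 1^p #^{2p}. Now the 0- and 1-counts sum to 2p+k, but the #-count is 2p ≠ 2p+k. So xy^2z ∉ L.
This contradicts the pumping lemma, so L is not regular.

0^{p+k} 1^p #^{2p}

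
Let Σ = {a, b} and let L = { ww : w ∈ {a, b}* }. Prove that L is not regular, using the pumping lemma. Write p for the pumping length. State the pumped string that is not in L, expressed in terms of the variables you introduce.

Assume L is regular; let p be its pumping constant.
Take w = a^p b^p a^p b^p = uu where u = a^pb^p; then w ∈ L and |w| = 4p ≥ p.
By the pumping lemma, w = xyz with |xy| ≤ p and |y| > 0.
The first p characters of w are a's, so xy (and hence y) consists only of a's. Write y = a^k, 1 ≤ k ≤ p.
Pump with i = 2: xy^2z = a^{p+k} b^p a^p b^p, of length 4p+k. Suppose this equals vv. The string starts with a and ends with b, so v does too; thus the boundary between the two copies of v is a b→a transition. There is exactly one such transition, at position 2p+k, so |v| = 2p+k and |vv| = 4p+2k ≠ 4p+k since k ≥ 1. So xy^2z ∉ L.
This contradicts the pumping lemma, so L is not regular.

a^{p+k} b^p a^p b^p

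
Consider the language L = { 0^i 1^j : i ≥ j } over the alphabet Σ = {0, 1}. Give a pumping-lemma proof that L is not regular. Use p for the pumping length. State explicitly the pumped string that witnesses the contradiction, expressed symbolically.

Assume L is regular; let p be its pumping constant.
Choose w = 0^p 1^p ∈ L, with |w| = 2p ≥ p.
By the pumping lemma, w = xyz with |xy| ≤ p and y is nonempty.
Since the first p symbols of w are all 0's and |xy| ≤ p, y lies entirely in the leading 0-block: y = 0^k for some k with 1 ≤ k ≤ p.
Consider xy^0z = xz = 0^{p-k} 1^p. Since k ≥ 1, the 0-count p-k is less than p, so i ≥ j fails; thus xz ∉ L.
Contradiction. Therefore L is not regular.

0^{p-k} 1^p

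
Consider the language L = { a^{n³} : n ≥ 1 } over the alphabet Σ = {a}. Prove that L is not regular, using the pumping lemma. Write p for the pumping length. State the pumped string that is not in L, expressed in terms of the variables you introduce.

a^{p³+k}

Assume L is regular; let p be its pumping constant.
Take w = a^{p³} ∈ L with |w| = p³ ≥ p.
Write w = xyz as guaranteed by the lemma, with |xy| ≤ p and y is nonempty.
Then y = a^k for some k with 1 ≤ k ≤ p.
Pump with i = 2: xy^2z = a^{p³+k}. Since 1 ≤ k ≤ p, p³ < p³+k ≤ p³+p < p³+3p²+3p+1 = (p+1)³, so p³+k is not a perfect cube. So xy^2z ∉ L.
Contradiction. Therefore L is not regular.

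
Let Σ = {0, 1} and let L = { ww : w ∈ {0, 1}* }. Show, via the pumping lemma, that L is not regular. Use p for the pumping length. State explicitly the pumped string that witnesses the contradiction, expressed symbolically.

0^{p+k} 1^p 0^p 1^p

Assume L is regular. Let p be the pumping length given by the pumping lemma.
Take w = 0^p 1^p 0^p 1^p = uu where u = 0^p1^p; then w ∈ L and |w| = 4p ≥ p.
By the pumping lemma, w = xyz with |xy| ≤ p and |y| > 0.
Since the first p symbols of w are all 0's and |xy| ≤ p, y lies entirely in the leading 0-block: y = 0^k for some k with 1 ≤ k ≤ p.
Pump with i = 2: xy^2z = 0^{p+k} 1^p 0^p 1^p, of length 4p+k. Suppose this equals vv. The string starts with 0 and ends with 1, so v does too; thus the boundary between the two copies of v is a 1→0 transition. There is exactly one such transition, at position 2p+k, so |v| = 2p+k and |vv| = 4p+2k ≠ 4p+k since k ≥ 1. So xy^2z ∉ L.
This is a contradiction; hence L is not regular.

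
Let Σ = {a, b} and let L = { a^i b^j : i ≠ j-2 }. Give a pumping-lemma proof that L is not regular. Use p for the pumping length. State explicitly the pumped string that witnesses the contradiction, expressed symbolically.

a^{p+p!} b^{p+p!+2}

Toward a contradiction, assume L is regular with pumping length p.
Choose w = a^p b^{p+p!+2}. Since p ≠ (p+p!+2)-2 = p+p!, w ∈ L; and |w| ≥ p.
By the pumping lemma, w = xyz with |xy| ≤ p and y is nonempty.
Since the first p symbols of w are all a's and |xy| ≤ p, y lies entirely in the leading a-block: y = a^k for some k with 1 ≤ k ≤ p.
Since 1 ≤ k ≤ p, k divides p!; set t = 1 + p!/k. Then xy^t z has p + (p!/k)·k = p + p! copies of a. Now the a-count is p+p! and (b-count)-2 = (p+p!+2)-2 = p+p!, so i ≠ j-2 fails. So xy^t z = a^{p+p!} b^{p+p!+2} ∉ L.
This contradicts the pumping lemma, so L is not regular.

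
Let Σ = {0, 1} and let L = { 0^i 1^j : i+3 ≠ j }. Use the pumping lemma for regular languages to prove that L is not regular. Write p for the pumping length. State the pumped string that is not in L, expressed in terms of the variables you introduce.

Suppose for contradiction that L is regular, and let p be the pumping length.
Choose w = 0^p 1^{p+p!+3}. Since p ≠ (p+p!+3)-3 = p+p!, w ∈ L; and |w| ≥ p.
By the pumping lemma, w = xyz with |xy| ≤ p and y is nonempty.
Because |xy| ≤ p and w begins with p copies of 0, we have y = 0^k with 1 ≤ k ≤ p.
Since 1 ≤ k ≤ p, k divides p!; set t = 1 + p!/k. Then xy^t z has p + (p!/k)·k = p + p! copies of 0. Now the 0-count is p+p! and (1-count)-3 = (p+p!+3)-3 = p+p!, so i+3 ≠ j fails. So xy^t z = 0^{p+p!} 1^{p+p!+3} ∉ L.
This is a contradiction; hence L is not regular.

0^{p+p!} 1^{p+p!+3}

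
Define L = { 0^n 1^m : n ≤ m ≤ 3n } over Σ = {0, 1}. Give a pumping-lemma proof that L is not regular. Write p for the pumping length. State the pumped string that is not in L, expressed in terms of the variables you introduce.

0^{p+k} 1^p

Assume L is regular. Let p be the pumping length given by the pumping lemma.
Take w = 0^p 1^p ∈ L (since p ≤ p ≤ 3p), with |w| = 2p ≥ p.
By the pumping lemma, w = xyz with |xy| ≤ p and |y| > 0.
Since the first p symbols of w are all 0's and |xy| ≤ p, y lies entirely in the leading 0-block: y = 0^k for some k with 1 ≤ k ≤ p.
Pump with i = 2: xy^2z = 0^{p+k} 1^p. Now n = p+k > p = m, so the condition n ≤ m fails. Thus xy^2z ∉ L.
This contradicts the pumping lemma, so L is not regular.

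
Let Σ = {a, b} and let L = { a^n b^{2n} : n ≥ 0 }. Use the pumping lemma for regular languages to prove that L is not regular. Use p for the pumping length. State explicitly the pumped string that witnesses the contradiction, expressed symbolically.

Assume L is regular. Let p be the pumping length given by the pumping lemma.
Choose w = a^p b^{2p}, which is in L with |w| = 3p ≥ p.
By the pumping lemma, w = xyz with |xy| ≤ p and |y| > 0.
Because |xy| ≤ p and w begins with p copies of a, we have y = a^k with 1 ≤ k ≤ p.
Pump with i = 2: xy^2z = a^{p+k} b^{2p}. For this to lie in L we would need 2p = 2(p+k), which forces k = 0. But k ≥ 1, so xy^2z ∉ L.
This contradicts the pumping lemma, so L is not regular.

a^{p+k} b^{2p}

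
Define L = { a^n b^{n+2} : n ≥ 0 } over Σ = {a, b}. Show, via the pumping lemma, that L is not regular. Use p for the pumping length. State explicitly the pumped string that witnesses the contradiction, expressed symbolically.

a^{p+k} b^{p+2}

Toward a contradiction, assume L is regular with pumping length p.
Choose w = a^p b^{p+2}, which is in L with |w| = 2p+2 ≥ p.
By the pumping lemma, w = xyz with |xy| ≤ p and |y| ≥ 1.
The first p characters of w are a's, so xy (and hence y) consists only of a's. Write y = a^k, 1 ≤ k ≤ p.
Pump with i = 2: xy^2z = a^{p+k} b^{p+2}. For this to lie in L we would need p+2 = (p+k)+2, which forces k = 0. But k ≥ 1, so xy^2z ∉ L.
This contradicts the pumping lemma, so L is not regular.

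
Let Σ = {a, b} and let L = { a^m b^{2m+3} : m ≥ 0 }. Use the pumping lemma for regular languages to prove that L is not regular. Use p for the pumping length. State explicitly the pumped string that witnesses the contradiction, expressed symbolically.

a^{p+k} b^{2p+3}

Suppose for contradiction that L is regular, and let p be the pumping length.
Take w = a^p b^{2p+3}. Then w ∈ L and |w| = 3p+3 ≥ p.
By the pumping lemma, w = xyz with |xy| ≤ p and |y| > 0.
Because |xy| ≤ p and w begins with p copies of a, we have y = a^k with 1 ≤ k ≤ p.
Pump with i = 2: xy^2z = a^{p+k} b^{2p+3}. For this to lie in L we would need 2p+3 = 2(p+k)+3, which forces k = 0. But k ≥ 1, so xy^2z ∉ L.
Contradiction. Therefore L is not regular.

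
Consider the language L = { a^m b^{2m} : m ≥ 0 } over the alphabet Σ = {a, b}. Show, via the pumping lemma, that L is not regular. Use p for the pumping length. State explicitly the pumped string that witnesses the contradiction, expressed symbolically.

Suppose for contradiction that L is regular, and let p be the pumping length.
Choose w = a^p b^{2p}, which is in L with |w| = 3p ≥ p.
By the pumping lemma, w = xyz with |xy| ≤ p and |y| ≥ 1.
Since the first p symbols of w are all a's and |xy| ≤ p, y lies entirely in the leading a-block: y = a^k for some k with 1 ≤ k ≤ p.
Pump with i = 2: xy^2z = a^{p+k} b^{2p}. For this to lie in L we would need 2p = 2(p+k), which forces k = 0. But k ≥ 1, so xy^2z ∉ L.
Contradiction. Therefore L is not regular.

a^{p+k} b^{2p}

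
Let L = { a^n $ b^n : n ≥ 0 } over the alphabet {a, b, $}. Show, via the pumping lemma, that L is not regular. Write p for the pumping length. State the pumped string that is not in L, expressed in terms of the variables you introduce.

Assume L is regular; let p be its pumping constant.
Take w = a^p $ b^p ∈ L with |w| = 2p+1 ≥ p.
By the pumping lemma, w = xyz with |xy| ≤ p and |y| > 0.
Because |xy| ≤ p and w begins with p copies of a, we have y = a^k with 1 ≤ k ≤ p.
Pump with i = 2: xy^2z = a^{p+k} $ b^p, which would require p+k = p. But k ≥ 1, so xy^2z ∉ L.
This is a contradiction; hence L is not regular.

a^{p+k} $ b^p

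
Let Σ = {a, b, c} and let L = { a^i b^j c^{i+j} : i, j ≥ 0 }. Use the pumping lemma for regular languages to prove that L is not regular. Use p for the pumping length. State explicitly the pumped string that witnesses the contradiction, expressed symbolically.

Assume L is regular. Let p be the pumping length given by the pumping lemma.
Take w = a^p b^p c^{2p} ∈ L (with i=j=p, i+j=2p), |w| = 4p ≥ p.
The pumping lemma gives a decomposition w = xyz where |xy| ≤ p and |y| ≥ 1.
Because |xy| ≤ p and w begins with p copies of a, we have y = a^k with 1 ≤ k ≤ p.
Consider xy^2z = a^{p+k} b^p c^{2p}. Now the a- and b-counts sum to 2p+k, but the c-count is 2p ≠ 2p+k. So xy^2z ∉ L.
This is a contradiction; hence L is not regular.

a^{p+k} b^p c^{2p}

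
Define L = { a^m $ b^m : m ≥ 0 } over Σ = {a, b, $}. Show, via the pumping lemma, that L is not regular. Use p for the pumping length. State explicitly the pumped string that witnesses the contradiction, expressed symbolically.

a^{p+k} $ b^p

Assume L is regular; let p be its pumping constant.
Take w = a^p $ b^p ∈ L with |w| = 2p+1 ≥ p.
The pumping lemma gives a decomposition w = xyz where |xy| ≤ p and y is nonempty.
The first p characters of w are a's, so xy (and hence y) consists only of a's. Write y = a^k, 1 ≤ k ≤ p.
Pump with i = 2: xy^2z = a^{p+k} $ b^p, which would require p+k = p. But k ≥ 1, so xy^2z ∉ L.
Contradiction. Therefore L is not regular.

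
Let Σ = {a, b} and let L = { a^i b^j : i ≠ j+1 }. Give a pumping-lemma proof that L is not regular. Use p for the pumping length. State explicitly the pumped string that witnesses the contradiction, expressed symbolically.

Assume L is regular. Let p be the pumping length given by the pumping lemma.
Choose w = a^p b^{p+p!-1}. Since p ≠ (p+p!-1)+1 = p+p!, w ∈ L; and |w| ≥ p.
By the pumping lemma, w = xyz with |xy| ≤ p and |y| ≥ 1.
The first p characters of w are a's, so xy (and hence y) consists only of a's. Write y = a^k, 1 ≤ k ≤ p.
Since 1 ≤ k ≤ p, k divides p!; set t = 1 + p!/k. Then xy^t z has p + (p!/k)·k = p + p! copies of a. Now the a-count is p+p! and (b-count)+1 = (p+p!-1)+1 = p+p!, so i ≠ j+1 fails. So xy^t z = a^{p+p!} b^{p+p!-1} ∉ L.
This contradicts the pumping lemma, so L is not regular.

a^{p+p!} b^{p+p!-1}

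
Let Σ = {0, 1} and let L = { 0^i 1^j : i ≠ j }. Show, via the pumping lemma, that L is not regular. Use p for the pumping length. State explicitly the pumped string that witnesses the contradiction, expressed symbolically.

Suppose for contradiction that L is regular, and let p be the pumping length.
Choose w = 0^p 1^{p+p!}. Since p ≠ p+p!, w ∈ L; and |w| ≥ p.
By the pumping lemma, w = xyz with |xy| ≤ p and |y| > 0.
The first p characters of w are 0's, so xy (and hence y) consists only of 0's. Write y = 0^k, 1 ≤ k ≤ p.
Since 1 ≤ k ≤ p, k divides p!; set t = 1 + p!/k. Then xy^t z has p + (p!/k)·k = p + p! copies of 0. Now the 0-count equals the 1-count, so i ≠ j fails. So xy^t z = 0^{p+p!} 1^{p+p!} ∉ L.
Contradiction. Therefore L is not regular.

0^{p+p!} 1^{p+p!}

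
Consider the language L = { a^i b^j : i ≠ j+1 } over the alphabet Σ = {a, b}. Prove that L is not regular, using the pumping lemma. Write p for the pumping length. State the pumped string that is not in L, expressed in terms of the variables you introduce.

Suppose for contradiction that L is regular, and let p be the pumping length.
Choose w = a^p b^{p+p!-1}. Since p ≠ (p+p!-1)+1 = p+p!, w ∈ L; and |w| ≥ p.
Write w = xyz as guaranteed by the lemma, with |xy| ≤ p and y is nonempty.
The first p characters of w are a's, so xy (and hence y) consists only of a's. Write y = a^k, 1 ≤ k ≤ p.
Since 1 ≤ k ≤ p, k divides p!; set t = 1 + p!/k. Then xy^t z has p + (p!/k)·k = p + p! copies of a. Now the a-count is p+p! and (b-count)+1 = (p+p!-1)+1 = p+p!, so i ≠ j+1 fails. So xy^t z = a^{p+p!} b^{p+p!-1} ∉ L.
Contradiction. Therefore L is not regular.

a^{p+p!} b^{p+p!-1}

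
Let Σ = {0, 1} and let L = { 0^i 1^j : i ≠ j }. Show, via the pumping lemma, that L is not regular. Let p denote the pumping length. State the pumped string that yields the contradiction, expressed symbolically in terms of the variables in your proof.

Assume L is regular. Let p be the pumping length given by the pumping lemma.
Choose w = 0^p 1^{p+p!}. Since p ≠ p+p!, w ∈ L; and |w| ≥ p.
The pumping lemma gives a decomposition w = xyz where |xy| ≤ p and |y| > 0.
The first p characters of w are 0's, so xy (and hence y) consists only of 0's. Write y = 0^k, 1 ≤ k ≤ p.
Since 1 ≤ k ≤ p, k divides p!; set t = 1 + p!/k. Then xy^t z has p + (p!/k)·k = p + p! copies of 0. Now the 0-count equals the 1-count, so i ≠ j fails. So xy^t z = 0^{p+p!} 1^{p+p!} ∉ L.
This is a contradiction; hence L is not regular.

0^{p+p!} 1^{p+p!}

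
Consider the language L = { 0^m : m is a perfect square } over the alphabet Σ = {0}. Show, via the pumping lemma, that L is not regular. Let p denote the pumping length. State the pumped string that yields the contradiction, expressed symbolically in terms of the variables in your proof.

Assume L is regular; let p be its pumping constant.
Take w = 0^{p²} ∈ L with |w| = p² ≥ p.
The pumping lemma gives a decomposition w = xyz where |xy| ≤ p and |y| ≥ 1.
Then y = 0^k for some k with 1 ≤ k ≤ p.
Pump with i = 2: xy^2z = 0^{p²+k}. Since 1 ≤ k ≤ p, p² < p²+k ≤ p²+p < (p+1)², so p²+k lies strictly between consecutive squares and is not a perfect square. So xy^2z ∉ L.
This contradicts the pumping lemma, so L is not regular.

0^{p²+k}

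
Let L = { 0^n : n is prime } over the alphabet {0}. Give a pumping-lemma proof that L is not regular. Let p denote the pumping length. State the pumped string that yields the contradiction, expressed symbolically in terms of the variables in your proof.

0^{q(1+k)}

Suppose for contradiction that L is regular, and let p be the pumping length.
Let q be a prime with q ≥ p+2 (infinitely many primes exist), and take w = 0^q ∈ L with |w| = q ≥ p.
The pumping lemma gives a decomposition w = xyz where |xy| ≤ p and |y| ≥ 1.
Then y = 0^k for some k with 1 ≤ k ≤ p.
Since 1 ≤ k ≤ p, |xz| = q-k. Pump with i = q+1: |xy^{q+1}z| = (q-k)+(q+1)k = q+qk = q(1+k), which is composite (both factors ≥ 2). So xy^{q+1}z = 0^{q(1+k)} ∉ L.
This is a contradiction; hence L is not regular.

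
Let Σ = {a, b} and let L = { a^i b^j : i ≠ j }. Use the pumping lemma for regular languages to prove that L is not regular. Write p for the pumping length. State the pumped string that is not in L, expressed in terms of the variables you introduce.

Toward a contradiction, assume L is regular with pumping length p.
Choose w = a^p b^{p+p!}. Since p ≠ p+p!, w ∈ L; and |w| ≥ p.
The pumping lemma gives a decomposition w = xyz where |xy| ≤ p and |y| > 0.
The first p characters of w are a's, so xy (and hence y) consists only of a's. Write y = a^k, 1 ≤ k ≤ p.
Since 1 ≤ k ≤ p, k divides p!; set t = 1 + p!/k. Then xy^t z has p + (p!/k)·k = p + p! copies of a. Now the a-count equals the b-count, so i ≠ j fails. So xy^t z = a^{p+p!} b^{p+p!} ∉ L.
This contradicts the pumping lemma, so L is not regular.

a^{p+p!} b^{p+p!}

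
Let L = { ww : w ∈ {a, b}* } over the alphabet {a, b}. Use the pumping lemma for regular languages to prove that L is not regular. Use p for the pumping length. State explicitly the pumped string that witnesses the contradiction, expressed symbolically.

Suppose for contradiction that L is regular, and let p be the pumping length.
Take w = a^p b^p a^p b^p = uu where u = a^pb^p; then w ∈ L and |w| = 4p ≥ p.
By the pumping lemma, w = xyz with |xy| ≤ p and y is nonempty.
Because |xy| ≤ p and w begins with p copies of a, we have y = a^k with 1 ≤ k ≤ p.
Pump with i = 2: xy^2z = a^{p+k} b^p a^p b^p, of length 4p+k. Suppose this equals vv. The string starts with a and ends with b, so v does too; thus the boundary between the two copies of v is a b→a transition. There is exactly one such transition, at position 2p+k, so |v| = 2p+k and |vv| = 4p+2k ≠ 4p+k since k ≥ 1. So xy^2z ∉ L.
This contradicts the pumping lemma, so L is not regular.

a^{p+k} b^p a^p b^p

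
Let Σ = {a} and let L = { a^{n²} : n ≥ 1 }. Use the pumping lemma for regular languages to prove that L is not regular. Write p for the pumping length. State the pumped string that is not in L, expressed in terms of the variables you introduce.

Toward a contradiction, assume L is regular with pumping length p.
Take w = a^{p²} ∈ L with |w| = p² ≥ p.
The pumping lemma gives a decomposition w = xyz where |xy| ≤ p and y is nonempty.
Then y = a^k for some k with 1 ≤ k ≤ p.
Pump with i = 2: xy^2z = a^{p²+k}. Since 1 ≤ k ≤ p, p² < p²+k ≤ p²+p < (p+1)², so p²+k lies strictly between consecutive squares and is not a perfect square. So xy^2z ∉ L.
This contradicts the pumping lemma, so L is not regular.

a^{p²+k}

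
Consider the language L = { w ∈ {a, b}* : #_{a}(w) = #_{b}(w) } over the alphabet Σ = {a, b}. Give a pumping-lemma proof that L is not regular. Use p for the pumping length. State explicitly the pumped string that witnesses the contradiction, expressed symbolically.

a^{p+k} b^p

Assume L is regular. Let p be the pumping length given by the pumping lemma.
Choose w = a^p b^p ∈ L with |w| = 2p ≥ p.
Write w = xyz as guaranteed by the lemma, with |xy| ≤ p and y is nonempty.
Since the first p symbols of w are all a's and |xy| ≤ p, y lies entirely in the leading a-block: y = a^k for some k with 1 ≤ k ≤ p.
Pump with i = 2: xy^2z = a^{p+k} b^p has p+k occurrences of a but only p of b. Since k ≥ 1 the counts differ, so xy^2z ∉ L.
Contradiction. Therefore L is not regular.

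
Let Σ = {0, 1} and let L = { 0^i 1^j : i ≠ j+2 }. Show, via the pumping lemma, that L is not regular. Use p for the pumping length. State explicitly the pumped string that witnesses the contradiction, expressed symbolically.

Assume L is regular. Let p be the pumping length given by the pumping lemma.
Choose w = 0^p 1^{p+p!-2}. Since p ≠ (p+p!-2)+2 = p+p!, w ∈ L; and |w| ≥ p.
The pumping lemma gives a decomposition w = xyz where |xy| ≤ p and |y| ≥ 1.
Since the first p symbols of w are all 0's and |xy| ≤ p, y lies entirely in the leading 0-block: y = 0^k for some k with 1 ≤ k ≤ p.
Since 1 ≤ k ≤ p, k divides p!; set t = 1 + p!/k. Then xy^t z has p + (p!/k)·k = p + p! copies of 0. Now the 0-count is p+p! and (1-count)+2 = (p+p!-2)+2 = p+p!, so i ≠ j+2 fails. So xy^t z = 0^{p+p!} 1^{p+p!-2} ∉ L.
This is a contradiction; hence L is not regular.

0^{p+p!} 1^{p+p!-2}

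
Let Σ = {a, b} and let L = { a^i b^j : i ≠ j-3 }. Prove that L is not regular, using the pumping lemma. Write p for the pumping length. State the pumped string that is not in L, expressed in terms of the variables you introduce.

a^{p+p!} b^{p+p!+3}

Assume L is regular; let p be its pumping constant.
Choose w = a^p b^{p+p!+3}. Since p ≠ (p+p!+3)-3 = p+p!, w ∈ L; and |w| ≥ p.
The pumping lemma gives a decomposition w = xyz where |xy| ≤ p and |y| ≥ 1.
The first p characters of w are a's, so xy (and hence y) consists only of a's. Write y = a^k, 1 ≤ k ≤ p.
Since 1 ≤ k ≤ p, k divides p!; set t = 1 + p!/k. Then xy^t z has p + (p!/k)·k = p + p! copies of a. Now the a-count is p+p! and (b-count)-3 = (p+p!+3)-3 = p+p!, so i ≠ j-3 fails. So xy^t z = a^{p+p!} b^{p+p!+3} ∉ L.
Contradiction. Therefore L is not regular.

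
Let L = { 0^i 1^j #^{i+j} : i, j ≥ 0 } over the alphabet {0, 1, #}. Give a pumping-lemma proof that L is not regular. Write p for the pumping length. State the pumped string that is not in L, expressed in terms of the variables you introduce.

Suppose for contradiction that L is regular, and let p be the pumping length.
Take w = 0^p 1^p #^{2p} ∈ L (with i=j=p, i+j=2p), |w| = 4p ≥ p.
Write w = xyz as guaranteed by the lemma, with |xy| ≤ p and y is nonempty.
Since the first p symbols of w are all 0's and |xy| ≤ p, y lies entirely in the leading 0-block: y = 0^k for some k with 1 ≤ k ≤ p.
Consider xy^2z = 0^{p+k} 1^p #^{2p}. Now the 0- and 1-counts sum to 2p+k, but the #-count is 2p ≠ 2p+k. So xy^2z ∉ L.
This contradicts the pumping lemma, so L is not regular.

0^{p+k} 1^p #^{2p}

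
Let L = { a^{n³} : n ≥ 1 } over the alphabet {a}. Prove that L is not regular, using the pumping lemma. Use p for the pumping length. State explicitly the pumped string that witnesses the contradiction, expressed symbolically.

a^{p³+k}

Toward a contradiction, assume L is regular with pumping length p.
Take w = a^{p³} ∈ L with |w| = p³ ≥ p.
By the pumping lemma, w = xyz with |xy| ≤ p and y is nonempty.
Then y = a^k for some k with 1 ≤ k ≤ p.
Pump with i = 2: xy^2z = a^{p³+k}. Since 1 ≤ k ≤ p, p³ < p³+k ≤ p³+p < p³+3p²+3p+1 = (p+1)³, so p³+k is not a perfect cube. So xy^2z ∉ L.
Contradiction. Therefore L is not regular.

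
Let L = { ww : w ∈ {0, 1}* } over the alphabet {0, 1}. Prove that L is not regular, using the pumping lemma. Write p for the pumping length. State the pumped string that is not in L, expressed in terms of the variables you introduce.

Assume L is regular; let p be its pumping constant.
Take w = 0^p 1^p 0^p 1^p = uu where u = 0^p1^p; then w ∈ L and |w| = 4p ≥ p.
By the pumping lemma, w = xyz with |xy| ≤ p and y is nonempty.
The first p characters of w are 0's, so xy (and hence y) consists only of 0's. Write y = 0^k, 1 ≤ k ≤ p.
Pump with i = 2: xy^2z = 0^{p+k} 1^p 0^p 1^p, of length 4p+k. Suppose this equals vv. The string starts with 0 and ends with 1, so v does too; thus the boundary between the two copies of v is a 1→0 transition. There is exactly one such transition, at position 2p+k, so |v| = 2p+k and |vv| = 4p+2k ≠ 4p+k since k ≥ 1. So xy^2z ∉ L.
Contradiction. Therefore L is not regular.

0^{p+k} 1^p 0^p 1^p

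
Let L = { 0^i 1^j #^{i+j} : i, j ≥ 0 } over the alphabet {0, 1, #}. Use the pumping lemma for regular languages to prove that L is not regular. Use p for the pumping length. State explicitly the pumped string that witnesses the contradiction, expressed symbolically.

Toward a contradiction, assume L is regular with pumping length p.
Take w = 0^p 1^p #^{2p} ∈ L (with i=j=p, i+j=2p), |w| = 4p ≥ p.
Write w = xyz as guaranteed by the lemma, with |xy| ≤ p and |y| > 0.
Because |xy| ≤ p and w begins with p copies of 0, we have y = 0^k with 1 ≤ k ≤ p.
Consider xy^2z = 0^{p+k} 1^p #^{2p}. Now the 0- and 1-counts sum to 2p+k, but the #-count is 2p ≠ 2p+k. So xy^2z ∉ L.
Contradiction. Therefore L is not regular.

0^{p+k} 1^p #^{2p}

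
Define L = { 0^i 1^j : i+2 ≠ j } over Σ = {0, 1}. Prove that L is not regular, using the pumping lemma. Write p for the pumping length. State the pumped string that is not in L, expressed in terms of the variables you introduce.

Assume L is regular. Let p be the pumping length given by the pumping lemma.
Choose w = 0^p 1^{p+p!+2}. Since p ≠ (p+p!+2)-2 = p+p!, w ∈ L; and |w| ≥ p.
By the pumping lemma, w = xyz with |xy| ≤ p and |y| ≥ 1.
Since the first p symbols of w are all 0's and |xy| ≤ p, y lies entirely in the leading 0-block: y = 0^k for some k with 1 ≤ k ≤ p.
Since 1 ≤ k ≤ p, k divides p!; set t = 1 + p!/k. Then xy^t z has p + (p!/k)·k = p + p! copies of 0. Now the 0-count is p+p! and (1-count)-2 = (p+p!+2)-2 = p+p!, so i+2 ≠ j fails. So xy^t z = 0^{p+p!} 1^{p+p!+2} ∉ L.
This contradicts the pumping lemma, so L is not regular.

0^{p+p!} 1^{p+p!+2}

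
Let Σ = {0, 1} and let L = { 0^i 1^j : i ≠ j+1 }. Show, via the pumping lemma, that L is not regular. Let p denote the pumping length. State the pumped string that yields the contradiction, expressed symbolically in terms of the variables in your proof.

0^{p+p!} 1^{p+p!-1}

Assume L is regular. Let p be the pumping length given by the pumping lemma.
Choose w = 0^p 1^{p+p!-1}. Since p ≠ (p+p!-1)+1 = p+p!, w ∈ L; and |w| ≥ p.
The pumping lemma gives a decomposition w = xyz where |xy| ≤ p and |y| > 0.
Because |xy| ≤ p and w begins with p copies of 0, we have y = 0^k with 1 ≤ k ≤ p.
Since 1 ≤ k ≤ p, k divides p!; set t = 1 + p!/k. Then xy^t z has p + (p!/k)·k = p + p! copies of 0. Now the 0-count is p+p! and (1-count)+1 = (p+p!-1)+1 = p+p!, so i ≠ j+1 fails. So xy^t z = 0^{p+p!} 1^{p+p!-1} ∉ L.
This contradicts the pumping lemma, so L is not regular.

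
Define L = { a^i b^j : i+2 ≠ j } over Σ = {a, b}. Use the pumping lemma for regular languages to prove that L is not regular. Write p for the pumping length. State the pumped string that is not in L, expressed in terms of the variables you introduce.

Suppose for contradiction that L is regular, and let p be the pumping length.
Choose w = a^p b^{p+p!+2}. Since p ≠ (p+p!+2)-2 = p+p!, w ∈ L; and |w| ≥ p.
By the pumping lemma, w = xyz with |xy| ≤ p and y is nonempty.
Since the first p symbols of w are all a's and |xy| ≤ p, y lies entirely in the leading a-block: y = a^k for some k with 1 ≤ k ≤ p.
Since 1 ≤ k ≤ p, k divides p!; set t = 1 + p!/k. Then xy^t z has p + (p!/k)·k = p + p! copies of a. Now the a-count is p+p! and (b-count)-2 = (p+p!+2)-2 = p+p!, so i+2 ≠ j fails. So xy^t z = a^{p+p!} b^{p+p!+2} ∉ L.
This contradicts the pumping lemma, so L is not regular.

a^{p+p!} b^{p+p!+2}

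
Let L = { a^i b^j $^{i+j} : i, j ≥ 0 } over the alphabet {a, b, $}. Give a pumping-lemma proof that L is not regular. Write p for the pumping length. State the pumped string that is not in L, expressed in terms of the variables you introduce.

a^{p+k} b^p $^{2p}

Assume L is regular. Let p be the pumping length given by the pumping lemma.
Take w = a^p b^p $^{2p} ∈ L (with i=j=p, i+j=2p), |w| = 4p ≥ p.
Write w = xyz as guaranteed by the lemma, with |xy| ≤ p and |y| > 0.
The first p characters of w are a's, so xy (and hence y) consists only of a's. Write y = a^k, 1 ≤ k ≤ p.
Consider xy^2z = a^{p+k} b^p $^{2p}. Now the a- and b-counts sum to 2p+k, but the $-count is 2p ≠ 2p+k. So xy^2z ∉ L.
This is a contradiction; hence L is not regular.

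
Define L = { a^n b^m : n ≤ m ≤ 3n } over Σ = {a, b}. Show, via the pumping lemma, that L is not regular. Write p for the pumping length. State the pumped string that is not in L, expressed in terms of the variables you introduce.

a^{p+k} b^p

Assume L is regular; let p be its pumping constant.
Take w = a^p b^p ∈ L (since p ≤ p ≤ 3p), with |w| = 2p ≥ p.
Write w = xyz as guaranteed by the lemma, with |xy| ≤ p and |y| > 0.
The first p characters of w are a's, so xy (and hence y) consists only of a's. Write y = a^k, 1 ≤ k ≤ p.
Pump with i = 2: xy^2z = a^{p+k} b^p. Now n = p+k > p = m, so the condition n ≤ m fails. Thus xy^2z ∉ L.
This contradicts the pumping lemma, so L is not regular.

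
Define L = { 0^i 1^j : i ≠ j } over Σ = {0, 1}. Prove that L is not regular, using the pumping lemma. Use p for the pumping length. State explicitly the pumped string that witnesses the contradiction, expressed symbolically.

0^{p+p!} 1^{p+p!}

Assume L is regular. Let p be the pumping length given by the pumping lemma.
Choose w = 0^p 1^{p+p!}. Since p ≠ p+p!, w ∈ L; and |w| ≥ p.
The pumping lemma gives a decomposition w = xyz where |xy| ≤ p and y is nonempty.
Since the first p symbols of w are all 0's and |xy| ≤ p, y lies entirely in the leading 0-block: y = 0^k for some k with 1 ≤ k ≤ p.
Since 1 ≤ k ≤ p, k divides p!; set t = 1 + p!/k. Then xy^t z has p + (p!/k)·k = p + p! copies of 0. Now the 0-count equals the 1-count, so i ≠ j fails. So xy^t z = 0^{p+p!} 1^{p+p!} ∉ L.
This contradicts the pumping lemma, so L is not regular.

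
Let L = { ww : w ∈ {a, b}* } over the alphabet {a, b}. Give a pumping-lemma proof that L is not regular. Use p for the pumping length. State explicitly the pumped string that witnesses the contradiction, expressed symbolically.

Suppose for contradiction that L is regular, and let p be the pumping length.
Take w = a^p b^p a^p b^p = uu where u = a^pb^p; then w ∈ L and |w| = 4p ≥ p.
The pumping lemma gives a decomposition w = xyz where |xy| ≤ p and |y| ≥ 1.
Since the first p symbols of w are all a's and |xy| ≤ p, y lies entirely in the leading a-block: y = a^k for some k with 1 ≤ k ≤ p.
Pump with i = 2: xy^2z = a^{p+k} b^p a^p b^p, of length 4p+k. Suppose this equals vv. The string starts with a and ends with b, so v does too; thus the boundary between the two copies of v is a b→a transition. There is exactly one such transition, at position 2p+k, so |v| = 2p+k and |vv| = 4p+2k ≠ 4p+k since k ≥ 1. So xy^2z ∉ L.
Contradiction. Therefore L is not regular.

a^{p+k} b^p a^p b^p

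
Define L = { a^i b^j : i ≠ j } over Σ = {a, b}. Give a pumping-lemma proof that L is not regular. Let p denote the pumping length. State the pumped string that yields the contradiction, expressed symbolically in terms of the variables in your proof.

Assume L is regular; let p be its pumping constant.
Choose w = a^p b^{p+p!}. Since p ≠ p+p!, w ∈ L; and |w| ≥ p.
By the pumping lemma, w = xyz with |xy| ≤ p and y is nonempty.
Because |xy| ≤ p and w begins with p copies of a, we have y = a^k with 1 ≤ k ≤ p.
Since 1 ≤ k ≤ p, k divides p!; set t = 1 + p!/k. Then xy^t z has p + (p!/k)·k = p + p! copies of a. Now the a-count equals the b-count, so i ≠ j fails. So xy^t z = a^{p+p!} b^{p+p!} ∉ L.
This contradicts the pumping lemma, so L is not regular.

a^{p+p!} b^{p+p!}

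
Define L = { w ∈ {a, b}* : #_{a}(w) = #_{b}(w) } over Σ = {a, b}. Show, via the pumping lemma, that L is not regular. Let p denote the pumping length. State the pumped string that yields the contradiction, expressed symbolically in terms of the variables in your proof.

a^{p+k} b^p

Suppose for contradiction that L is regular, and let p be the pumping length.
Choose w = a^p b^p ∈ L with |w| = 2p ≥ p.
By the pumping lemma, w = xyz with |xy| ≤ p and |y| ≥ 1.
Since the first p symbols of w are all a's and |xy| ≤ p, y lies entirely in the leading a-block: y = a^k for some k with 1 ≤ k ≤ p.
Pump with i = 2: xy^2z = a^{p+k} b^p has p+k occurrences of a but only p of b. Since k ≥ 1 the counts differ, so xy^2z ∉ L.
This is a contradiction; hence L is not regular.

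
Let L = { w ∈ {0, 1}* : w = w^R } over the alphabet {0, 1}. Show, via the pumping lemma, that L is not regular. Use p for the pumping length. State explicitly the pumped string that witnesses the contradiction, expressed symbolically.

0^{p+k} 1 0^p

Suppose for contradiction that L is regular, and let p be the pumping length.
Take w = 0^p 1 0^p, a palindrome of length 2p+1 ≥ p.
The pumping lemma gives a decomposition w = xyz where |xy| ≤ p and |y| > 0.
Since the first p symbols of w are all 0's and |xy| ≤ p, y lies entirely in the leading 0-block: y = 0^k for some k with 1 ≤ k ≤ p.
Pump with i = 2: xy^2z = 0^{p+k} 1 0^p. Its reverse is 0^p 1 0^{p+k}, which differs from xy^2z since k ≥ 1. So xy^2z is not a palindrome and xy^2z ∉ L.
This is a contradiction; hence L is not regular.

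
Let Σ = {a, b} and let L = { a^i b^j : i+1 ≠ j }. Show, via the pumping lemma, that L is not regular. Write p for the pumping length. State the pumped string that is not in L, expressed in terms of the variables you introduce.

a^{p+p!} b^{p+p!+1}

Assume L is regular; let p be its pumping constant.
Choose w = a^p b^{p+p!+1}. Since p ≠ (p+p!+1)-1 = p+p!, w ∈ L; and |w| ≥ p.
Write w = xyz as guaranteed by the lemma, with |xy| ≤ p and |y| ≥ 1.
The first p characters of w are a's, so xy (and hence y) consists only of a's. Write y = a^k, 1 ≤ k ≤ p.
Since 1 ≤ k ≤ p, k divides p!; set t = 1 + p!/k. Then xy^t z has p + (p!/k)·k = p + p! copies of a. Now the a-count is p+p! and (b-count)-1 = (p+p!+1)-1 = p+p!, so i+1 ≠ j fails. So xy^t z = a^{p+p!} b^{p+p!+1} ∉ L.
This contradicts the pumping lemma, so L is not regular.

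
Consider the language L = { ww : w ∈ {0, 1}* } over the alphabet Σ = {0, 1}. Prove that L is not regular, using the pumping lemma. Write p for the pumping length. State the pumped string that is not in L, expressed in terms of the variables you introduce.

Assume L is regular; let p be its pumping constant.
Take w = 0^p 1^p 0^p 1^p = uu where u = 0^p1^p; then w ∈ L and |w| = 4p ≥ p.
The pumping lemma gives a decomposition w = xyz where |xy| ≤ p and y is nonempty.
Because |xy| ≤ p and w begins with p copies of 0, we have y = 0^k with 1 ≤ k ≤ p.
Pump with i = 2: xy^2z = 0^{p+k} 1^p 0^p 1^p, of length 4p+k. Suppose this equals vv. The string starts with 0 and ends with 1, so v does too; thus the boundary between the two copies of v is a 1→0 transition. There is exactly one such transition, at position 2p+k, so |v| = 2p+k and |vv| = 4p+2k ≠ 4p+k since k ≥ 1. So xy^2z ∉ L.
Contradiction. Therefore L is not regular.

0^{p+k} 1^p 0^p 1^p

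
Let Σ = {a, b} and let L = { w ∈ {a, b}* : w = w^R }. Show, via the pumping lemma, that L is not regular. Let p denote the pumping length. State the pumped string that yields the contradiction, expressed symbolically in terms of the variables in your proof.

Assume L is regular; let p be its pumping constant.
Take w = a^p b a^p, a palindrome of length 2p+1 ≥ p.
By the pumping lemma, w = xyz with |xy| ≤ p and |y| ≥ 1.
Since the first p symbols of w are all a's and |xy| ≤ p, y lies entirely in the leading a-block: y = a^k for some k with 1 ≤ k ≤ p.
Pump with i = 2: xy^2z = a^{p+k} b a^p. Its reverse is a^p b a^{p+k}, which differs from xy^2z since k ≥ 1. So xy^2z is not a palindrome and xy^2z ∉ L.
Contradiction. Therefore L is not regular.

a^{p+k} b a^p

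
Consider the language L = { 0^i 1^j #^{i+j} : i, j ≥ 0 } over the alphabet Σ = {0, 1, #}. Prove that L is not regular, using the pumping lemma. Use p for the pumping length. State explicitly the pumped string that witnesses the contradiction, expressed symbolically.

Assume L is regular. Let p be the pumping length given by the pumping lemma.
Take w = 0^p 1^p #^{2p} ∈ L (with i=j=p, i+j=2p), |w| = 4p ≥ p.
The pumping lemma gives a decomposition w = xyz where |xy| ≤ p and |y| ≥ 1.
Because |xy| ≤ p and w begins with p copies of 0, we have y = 0^k with 1 ≤ k ≤ p.
Consider xy^2z = 0^{p+k} 1^p #^{2p}. Now the 0- and 1-counts sum to 2p+k, but the #-count is 2p ≠ 2p+k. So xy^2z ∉ L.
Contradiction. Therefore L is not regular.

0^{p+k} 1^p #^{2p}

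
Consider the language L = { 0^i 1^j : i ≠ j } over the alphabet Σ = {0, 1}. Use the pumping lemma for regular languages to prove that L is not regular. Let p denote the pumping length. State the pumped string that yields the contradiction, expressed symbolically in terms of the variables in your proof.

Assume L is regular; let p be its pumping constant.
Choose w = 0^p 1^{p+p!}. Since p ≠ p+p!, w ∈ L; and |w| ≥ p.
Write w = xyz as guaranteed by the lemma, with |xy| ≤ p and |y| ≥ 1.
Because |xy| ≤ p and w begins with p copies of 0, we have y = 0^k with 1 ≤ k ≤ p.
Since 1 ≤ k ≤ p, k divides p!; set t = 1 + p!/k. Then xy^t z has p + (p!/k)·k = p + p! copies of 0. Now the 0-count equals the 1-count, so i ≠ j fails. So xy^t z = 0^{p+p!} 1^{p+p!} ∉ L.
Contradiction. Therefore L is not regular.

0^{p+p!} 1^{p+p!}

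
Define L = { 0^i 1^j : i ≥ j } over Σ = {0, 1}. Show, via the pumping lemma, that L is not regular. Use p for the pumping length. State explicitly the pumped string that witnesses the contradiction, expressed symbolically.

0^{p-k} 1^p

Assume L is regular; let p be its pumping constant.
Choose w = 0^p 1^p ∈ L, with |w| = 2p ≥ p.
The pumping lemma gives a decomposition w = xyz where |xy| ≤ p and y is nonempty.
Since the first p symbols of w are all 0's and |xy| ≤ p, y lies entirely in the leading 0-block: y = 0^k for some k with 1 ≤ k ≤ p.
Consider xy^0z = xz = 0^{p-k} 1^p. Since k ≥ 1, the 0-count p-k is less than p, so i ≥ j fails; thus xz ∉ L.
Contradiction. Therefore L is not regular.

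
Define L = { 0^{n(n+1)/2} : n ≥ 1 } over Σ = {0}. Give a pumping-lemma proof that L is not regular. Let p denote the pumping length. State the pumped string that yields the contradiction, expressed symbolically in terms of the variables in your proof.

Suppose for contradiction that L is regular, and let p be the pumping length.
Take w = 0^{p(p+1)/2} ∈ L with |w| = p(p+1)/2 ≥ p.
Write w = xyz as guaranteed by the lemma, with |xy| ≤ p and |y| > 0.
Then y = 0^k for some k with 1 ≤ k ≤ p.
Pump with i = 2: xy^2z = 0^{p(p+1)/2+k}. Since 1 ≤ k ≤ p, p(p+1)/2 < p(p+1)/2+k ≤ p(p+1)/2+p < (p+1)(p+2)/2, so p(p+1)/2+k is strictly between consecutive triangular numbers. So xy^2z ∉ L.
This contradicts the pumping lemma, so L is not regular.

0^{p(p+1)/2+k}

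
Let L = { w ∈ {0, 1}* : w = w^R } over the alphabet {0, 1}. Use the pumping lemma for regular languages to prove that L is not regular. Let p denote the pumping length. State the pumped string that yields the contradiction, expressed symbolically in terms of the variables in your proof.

0^{p+k} 1 0^p

Assume L is regular; let p be its pumping constant.
Take w = 0^p 1 0^p, a palindrome of length 2p+1 ≥ p.
Write w = xyz as guaranteed by the lemma, with |xy| ≤ p and |y| ≥ 1.
Because |xy| ≤ p and w begins with p copies of 0, we have y = 0^k with 1 ≤ k ≤ p.
Pump with i = 2: xy^2z = 0^{p+k} 1 0^p. Its reverse is 0^p 1 0^{p+k}, which differs from xy^2z since k ≥ 1. So xy^2z is not a palindrome and xy^2z ∉ L.
This contradicts the pumping lemma, so L is not regular.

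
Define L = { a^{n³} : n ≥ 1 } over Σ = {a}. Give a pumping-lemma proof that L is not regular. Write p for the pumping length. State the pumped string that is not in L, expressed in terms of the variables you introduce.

Toward a contradiction, assume L is regular with pumping length p.
Take w = a^{p³} ∈ L with |w| = p³ ≥ p.
The pumping lemma gives a decomposition w = xyz where |xy| ≤ p and |y| ≥ 1.
Then y = a^k for some k with 1 ≤ k ≤ p.
Pump with i = 2: xy^2z = a^{p³+k}. Since 1 ≤ k ≤ p, p³ < p³+k ≤ p³+p < p³+3p²+3p+1 = (p+1)³, so p³+k is not a perfect cube. So xy^2z ∉ L.
This contradicts the pumping lemma, so L is not regular.

a^{p³+k}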